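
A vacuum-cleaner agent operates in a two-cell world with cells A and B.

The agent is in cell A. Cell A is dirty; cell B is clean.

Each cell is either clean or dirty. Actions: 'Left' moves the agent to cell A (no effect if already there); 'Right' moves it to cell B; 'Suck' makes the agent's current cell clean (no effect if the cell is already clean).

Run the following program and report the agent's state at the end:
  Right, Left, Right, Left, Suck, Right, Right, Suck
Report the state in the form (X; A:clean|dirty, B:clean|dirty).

1. Right → (B; A:dirty, B:clean)
2. Left → (A; A:dirty, B:clean)
3. Right → (B; A:dirty, B:clean)
4. Left → (A; A:dirty, B:clean)
5. Suck → (A; A:clean, B:clean)
6. Right → (B; A:clean, B:clean)
7. Right → (B; A:clean, B:clean)
8. Suck → (B; A:clean, B:clean)

(B; A:clean, B:clean)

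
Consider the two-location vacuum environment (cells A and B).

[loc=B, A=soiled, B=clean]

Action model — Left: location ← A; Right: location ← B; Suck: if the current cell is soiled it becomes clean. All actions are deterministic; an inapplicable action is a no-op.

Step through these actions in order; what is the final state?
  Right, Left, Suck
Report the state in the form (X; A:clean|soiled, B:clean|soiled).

1) do Right; now (B; A:soiled, B:clean)
2) do Left; now (A; A:soiled, B:clean)
3) do Suck; now (A; A:clean, B:clean)

(A; A:clean, B:clean)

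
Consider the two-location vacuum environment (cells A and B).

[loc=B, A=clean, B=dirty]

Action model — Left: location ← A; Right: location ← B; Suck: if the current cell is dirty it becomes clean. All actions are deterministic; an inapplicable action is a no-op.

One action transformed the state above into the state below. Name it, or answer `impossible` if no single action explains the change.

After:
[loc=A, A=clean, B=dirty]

try  Left: in A — A clean, B dirty  ← match
try Right: in B — A clean, B dirty
try  Suck: in B — A clean, B clean

Left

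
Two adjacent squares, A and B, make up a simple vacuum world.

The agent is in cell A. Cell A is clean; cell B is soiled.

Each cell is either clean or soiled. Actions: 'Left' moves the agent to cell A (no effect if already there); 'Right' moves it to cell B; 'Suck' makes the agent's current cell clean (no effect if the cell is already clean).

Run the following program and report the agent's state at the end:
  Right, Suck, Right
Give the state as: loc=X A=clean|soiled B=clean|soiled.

[1] after Right: loc=B A=clean B=soiled
[2] after Suck: loc=B A=clean B=clean
[3] after Right: loc=B A=clean B=clean

loc=B A=clean B=clean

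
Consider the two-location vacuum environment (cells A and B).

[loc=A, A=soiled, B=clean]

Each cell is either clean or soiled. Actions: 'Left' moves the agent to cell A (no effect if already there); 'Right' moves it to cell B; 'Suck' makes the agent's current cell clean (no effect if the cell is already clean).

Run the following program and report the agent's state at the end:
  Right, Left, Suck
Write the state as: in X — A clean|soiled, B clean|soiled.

in A — A clean, B clean

t=1 Right ⇒ in B — A soiled, B clean
t=2 Left ⇒ in A — A soiled, B clean
t=3 Suck ⇒ in A — A clean, B clean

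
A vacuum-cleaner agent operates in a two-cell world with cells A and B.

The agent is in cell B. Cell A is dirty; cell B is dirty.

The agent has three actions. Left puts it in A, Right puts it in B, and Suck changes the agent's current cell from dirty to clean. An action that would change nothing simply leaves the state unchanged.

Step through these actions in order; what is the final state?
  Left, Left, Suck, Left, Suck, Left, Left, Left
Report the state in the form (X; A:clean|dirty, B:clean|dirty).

step 1/8 (Left): (A; A:dirty, B:dirty)
step 2/8 (Left): (A; A:dirty, B:dirty)
step 3/8 (Suck): (A; A:clean, B:dirty)
step 4/8 (Left): (A; A:clean, B:dirty)
step 5/8 (Suck): (A; A:clean, B:dirty)
step 6/8 (Left): (A; A:clean, B:dirty)
step 7/8 (Left): (A; A:clean, B:dirty)
step 8/8 (Left): (A; A:clean, B:dirty)

(A; A:clean, B:dirty)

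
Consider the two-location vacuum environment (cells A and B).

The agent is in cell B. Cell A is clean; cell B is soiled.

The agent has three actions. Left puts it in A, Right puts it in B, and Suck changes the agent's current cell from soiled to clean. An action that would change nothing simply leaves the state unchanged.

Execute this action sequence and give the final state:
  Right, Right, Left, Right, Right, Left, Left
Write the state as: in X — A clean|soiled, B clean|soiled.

in A — A clean, B soiled

t=1 Right ⇒ in B — A clean, B soiled
t=2 Right ⇒ in B — A clean, B soiled
t=3 Left ⇒ in A — A clean, B soiled
t=4 Right ⇒ in B — A clean, B soiled
t=5 Right ⇒ in B — A clean, B soiled
t=6 Left ⇒ in A — A clean, B soiled
t=7 Left ⇒ in A — A clean, B soiled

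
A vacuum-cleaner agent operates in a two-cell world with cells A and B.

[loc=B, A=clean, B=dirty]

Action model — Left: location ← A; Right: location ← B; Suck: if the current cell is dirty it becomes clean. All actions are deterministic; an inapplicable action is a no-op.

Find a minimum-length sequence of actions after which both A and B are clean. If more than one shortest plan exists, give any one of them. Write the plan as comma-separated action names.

1) do Suck; now in B — A clean, B clean
min 1: B is dirty, one Suck

Suck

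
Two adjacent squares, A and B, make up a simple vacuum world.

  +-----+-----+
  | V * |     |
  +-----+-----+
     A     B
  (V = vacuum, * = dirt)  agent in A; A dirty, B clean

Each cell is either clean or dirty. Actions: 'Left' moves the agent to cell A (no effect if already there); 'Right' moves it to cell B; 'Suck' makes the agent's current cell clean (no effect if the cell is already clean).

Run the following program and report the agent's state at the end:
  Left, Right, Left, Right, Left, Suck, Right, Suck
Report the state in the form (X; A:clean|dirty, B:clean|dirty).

Left (#1): (A; A:dirty, B:clean)
Right (#2): (B; A:dirty, B:clean)
Left (#3): (A; A:dirty, B:clean)
Right (#4): (B; A:dirty, B:clean)
Left (#5): (A; A:dirty, B:clean)
Suck (#6): (A; A:clean, B:clean)
Right (#7): (B; A:clean, B:clean)
Suck (#8): (B; A:clean, B:clean)

(B; A:clean, B:clean)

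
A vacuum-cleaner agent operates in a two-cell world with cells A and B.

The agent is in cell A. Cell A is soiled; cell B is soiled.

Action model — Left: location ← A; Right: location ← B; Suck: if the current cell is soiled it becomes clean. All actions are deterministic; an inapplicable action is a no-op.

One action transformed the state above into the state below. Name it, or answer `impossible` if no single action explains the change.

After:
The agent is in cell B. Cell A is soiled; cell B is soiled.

Right

try  Left: (A; A:soiled, B:soiled)
try Right: (B; A:soiled, B:soiled)  ← match
try  Suck: (A; A:clean, B:soiled)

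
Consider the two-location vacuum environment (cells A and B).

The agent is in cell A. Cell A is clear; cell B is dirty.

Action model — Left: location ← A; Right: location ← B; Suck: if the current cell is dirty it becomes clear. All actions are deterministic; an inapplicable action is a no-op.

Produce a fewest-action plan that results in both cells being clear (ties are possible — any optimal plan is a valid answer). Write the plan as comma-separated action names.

Right, Suck

step 1/2 (Right): in B — A clear, B dirty
step 2/2 (Suck): in B — A clear, B clear
min 2: go B then Suck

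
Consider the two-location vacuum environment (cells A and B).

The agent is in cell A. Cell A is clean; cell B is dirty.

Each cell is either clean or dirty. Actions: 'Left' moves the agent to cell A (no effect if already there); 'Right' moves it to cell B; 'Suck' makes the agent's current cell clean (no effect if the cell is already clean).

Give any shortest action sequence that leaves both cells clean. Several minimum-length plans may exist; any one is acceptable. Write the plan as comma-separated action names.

Right, Suck

step 1/2 (Right): in B — A clean, B dirty
step 2/2 (Suck): in B — A clean, B clean
min 2: go B then Suck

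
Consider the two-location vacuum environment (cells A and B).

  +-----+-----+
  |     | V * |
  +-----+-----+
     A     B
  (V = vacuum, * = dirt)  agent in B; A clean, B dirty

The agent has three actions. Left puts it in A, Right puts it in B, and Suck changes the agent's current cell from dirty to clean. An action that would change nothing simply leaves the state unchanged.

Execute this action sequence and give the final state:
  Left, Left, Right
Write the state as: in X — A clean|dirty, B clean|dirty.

Left (#1): in A — A clean, B dirty
Left (#2): in A — A clean, B dirty
Right (#3): in B — A clean, B dirty

in B — A clean, B dirty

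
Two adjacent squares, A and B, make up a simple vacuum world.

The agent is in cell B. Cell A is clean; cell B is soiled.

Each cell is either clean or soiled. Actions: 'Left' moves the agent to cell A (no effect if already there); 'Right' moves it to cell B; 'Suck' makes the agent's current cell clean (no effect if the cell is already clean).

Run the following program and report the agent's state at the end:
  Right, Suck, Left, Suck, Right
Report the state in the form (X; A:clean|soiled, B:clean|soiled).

t=1 Right ⇒ (B; A:clean, B:soiled)
t=2 Suck ⇒ (B; A:clean, B:clean)
t=3 Left ⇒ (A; A:clean, B:clean)
t=4 Suck ⇒ (A; A:clean, B:clean)
t=5 Right ⇒ (B; A:clean, B:clean)

(B; A:clean, B:clean)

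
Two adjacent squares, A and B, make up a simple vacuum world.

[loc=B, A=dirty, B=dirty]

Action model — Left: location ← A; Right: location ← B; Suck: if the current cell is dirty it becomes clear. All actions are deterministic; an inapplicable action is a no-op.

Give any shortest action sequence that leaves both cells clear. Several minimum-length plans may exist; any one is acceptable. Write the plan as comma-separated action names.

Suck, Left, Suck

[1] after Suck: (B; A:dirty, B:clear)
[2] after Left: (A; A:dirty, B:clear)
[3] after Suck: (A; A:clear, B:clear)
min 3: Suck B + move + Suck A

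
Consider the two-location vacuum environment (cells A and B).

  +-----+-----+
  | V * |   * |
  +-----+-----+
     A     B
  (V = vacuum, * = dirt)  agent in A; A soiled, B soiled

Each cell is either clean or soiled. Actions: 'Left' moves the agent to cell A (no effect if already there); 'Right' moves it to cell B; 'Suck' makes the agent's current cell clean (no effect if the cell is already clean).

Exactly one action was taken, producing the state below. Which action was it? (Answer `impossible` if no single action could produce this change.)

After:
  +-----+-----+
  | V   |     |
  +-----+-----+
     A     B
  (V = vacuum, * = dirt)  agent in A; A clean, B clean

try  Left: loc=A A=soiled B=soiled
try Right: loc=B A=soiled B=soiled
try  Suck: loc=A A=clean B=soiled
no single action produces the after-state

impossible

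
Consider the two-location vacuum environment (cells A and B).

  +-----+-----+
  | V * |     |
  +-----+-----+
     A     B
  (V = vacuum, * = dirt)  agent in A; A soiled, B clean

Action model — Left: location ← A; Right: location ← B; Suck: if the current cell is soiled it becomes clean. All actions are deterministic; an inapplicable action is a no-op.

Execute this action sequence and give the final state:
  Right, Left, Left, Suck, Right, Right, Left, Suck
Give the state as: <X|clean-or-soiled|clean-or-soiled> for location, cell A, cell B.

t=1 Right ⇒ <B|soiled|clean>
t=2 Left ⇒ <A|soiled|clean>
t=3 Left ⇒ <A|soiled|clean>
t=4 Suck ⇒ <A|clean|clean>
t=5 Right ⇒ <B|clean|clean>
t=6 Right ⇒ <B|clean|clean>
t=7 Left ⇒ <A|clean|clean>
t=8 Suck ⇒ <A|clean|clean>

<A|clean|clean>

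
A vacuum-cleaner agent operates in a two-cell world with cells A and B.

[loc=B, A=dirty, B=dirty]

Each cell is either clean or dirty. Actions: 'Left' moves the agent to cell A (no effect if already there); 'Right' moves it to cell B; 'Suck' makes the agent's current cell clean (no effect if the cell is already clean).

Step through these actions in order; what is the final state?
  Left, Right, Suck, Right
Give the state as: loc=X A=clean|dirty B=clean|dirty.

loc=B A=dirty B=clean

1) do Left; now loc=A A=dirty B=dirty
2) do Right; now loc=B A=dirty B=dirty
3) do Suck; now loc=B A=dirty B=clean
4) do Right; now loc=B A=dirty B=clean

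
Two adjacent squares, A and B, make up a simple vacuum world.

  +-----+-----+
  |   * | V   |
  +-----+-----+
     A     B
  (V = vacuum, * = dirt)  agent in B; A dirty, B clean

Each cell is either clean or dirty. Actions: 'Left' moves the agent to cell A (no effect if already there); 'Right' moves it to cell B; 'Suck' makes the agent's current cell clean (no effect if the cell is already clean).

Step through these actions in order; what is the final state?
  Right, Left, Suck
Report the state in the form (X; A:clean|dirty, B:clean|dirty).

1) do Right; now (B; A:dirty, B:clean)
2) do Left; now (A; A:dirty, B:clean)
3) do Suck; now (A; A:clean, B:clean)

(A; A:clean, B:clean)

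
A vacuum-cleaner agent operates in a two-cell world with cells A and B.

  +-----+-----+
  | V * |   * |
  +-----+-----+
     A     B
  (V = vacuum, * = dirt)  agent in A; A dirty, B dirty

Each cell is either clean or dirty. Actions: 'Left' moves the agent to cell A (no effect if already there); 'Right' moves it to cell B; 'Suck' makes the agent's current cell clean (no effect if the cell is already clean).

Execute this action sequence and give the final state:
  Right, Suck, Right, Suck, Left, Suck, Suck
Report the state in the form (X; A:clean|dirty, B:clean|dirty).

(A; A:clean, B:clean)

step 1/7 (Right): (B; A:dirty, B:dirty)
step 2/7 (Suck): (B; A:dirty, B:clean)
step 3/7 (Right): (B; A:dirty, B:clean)
step 4/7 (Suck): (B; A:dirty, B:clean)
step 5/7 (Left): (A; A:dirty, B:clean)
step 6/7 (Suck): (A; A:clean, B:clean)
step 7/7 (Suck): (A; A:clean, B:clean)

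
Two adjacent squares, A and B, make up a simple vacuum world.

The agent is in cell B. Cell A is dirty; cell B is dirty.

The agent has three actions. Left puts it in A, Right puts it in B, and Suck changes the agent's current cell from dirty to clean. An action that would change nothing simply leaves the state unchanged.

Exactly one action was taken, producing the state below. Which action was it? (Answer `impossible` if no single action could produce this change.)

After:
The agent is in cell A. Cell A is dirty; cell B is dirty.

Left

try  Left: (A; A:dirty, B:dirty)  ← match
try Right: (B; A:dirty, B:dirty)
try  Suck: (B; A:dirty, B:clean)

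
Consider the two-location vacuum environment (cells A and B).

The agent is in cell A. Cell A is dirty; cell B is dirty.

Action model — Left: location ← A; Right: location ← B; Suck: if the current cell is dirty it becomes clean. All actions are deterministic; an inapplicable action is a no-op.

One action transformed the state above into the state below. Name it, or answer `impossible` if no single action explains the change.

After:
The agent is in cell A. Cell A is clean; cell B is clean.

impossible

try  Left: (A; A:dirty, B:dirty)
try Right: (B; A:dirty, B:dirty)
try  Suck: (A; A:clean, B:dirty)
no single action produces the after-state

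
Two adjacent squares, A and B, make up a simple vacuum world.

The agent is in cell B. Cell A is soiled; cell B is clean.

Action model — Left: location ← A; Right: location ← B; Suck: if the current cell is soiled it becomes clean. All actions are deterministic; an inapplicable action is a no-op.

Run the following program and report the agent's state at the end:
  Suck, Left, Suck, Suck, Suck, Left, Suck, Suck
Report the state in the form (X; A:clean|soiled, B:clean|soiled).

(A; A:clean, B:clean)

t=1 Suck ⇒ (B; A:soiled, B:clean)
t=2 Left ⇒ (A; A:soiled, B:clean)
t=3 Suck ⇒ (A; A:clean, B:clean)
t=4 Suck ⇒ (A; A:clean, B:clean)
t=5 Suck ⇒ (A; A:clean, B:clean)
t=6 Left ⇒ (A; A:clean, B:clean)
t=7 Suck ⇒ (A; A:clean, B:clean)
t=8 Suck ⇒ (A; A:clean, B:clean)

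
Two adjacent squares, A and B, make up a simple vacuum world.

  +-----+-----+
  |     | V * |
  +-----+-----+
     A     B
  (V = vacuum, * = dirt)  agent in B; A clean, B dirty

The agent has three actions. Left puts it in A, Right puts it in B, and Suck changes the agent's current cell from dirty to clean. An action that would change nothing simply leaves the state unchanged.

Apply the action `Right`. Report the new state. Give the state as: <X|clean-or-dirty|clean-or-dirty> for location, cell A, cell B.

start: <B|clean|dirty>
1. Right → <B|clean|dirty>

<B|clean|dirty>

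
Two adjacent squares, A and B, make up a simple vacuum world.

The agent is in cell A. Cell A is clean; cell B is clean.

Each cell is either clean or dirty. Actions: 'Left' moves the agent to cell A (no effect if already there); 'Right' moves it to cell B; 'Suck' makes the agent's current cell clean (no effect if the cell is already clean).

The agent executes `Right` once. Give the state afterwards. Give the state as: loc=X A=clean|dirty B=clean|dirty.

loc=B A=clean B=clean

start: loc=A A=clean B=clean
t=1 Right ⇒ loc=B A=clean B=clean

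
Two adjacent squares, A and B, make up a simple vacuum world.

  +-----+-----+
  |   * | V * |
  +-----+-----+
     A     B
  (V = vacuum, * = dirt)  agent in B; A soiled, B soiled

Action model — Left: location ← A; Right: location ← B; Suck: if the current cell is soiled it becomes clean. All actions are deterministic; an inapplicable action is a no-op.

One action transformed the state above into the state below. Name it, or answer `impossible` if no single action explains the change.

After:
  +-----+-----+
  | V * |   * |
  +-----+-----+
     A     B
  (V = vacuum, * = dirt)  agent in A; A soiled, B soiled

Left

try  Left: loc=A A=soiled B=soiled  ← match
try Right: loc=B A=soiled B=soiled
try  Suck: loc=B A=soiled B=clean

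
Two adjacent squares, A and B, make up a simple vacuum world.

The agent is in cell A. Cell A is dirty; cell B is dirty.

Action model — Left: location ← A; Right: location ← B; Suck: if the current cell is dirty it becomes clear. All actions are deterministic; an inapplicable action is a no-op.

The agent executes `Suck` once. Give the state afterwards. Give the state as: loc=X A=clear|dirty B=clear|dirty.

start: loc=A A=dirty B=dirty
step 1/1 (Suck): loc=A A=clear B=dirty

loc=A A=clear B=dirty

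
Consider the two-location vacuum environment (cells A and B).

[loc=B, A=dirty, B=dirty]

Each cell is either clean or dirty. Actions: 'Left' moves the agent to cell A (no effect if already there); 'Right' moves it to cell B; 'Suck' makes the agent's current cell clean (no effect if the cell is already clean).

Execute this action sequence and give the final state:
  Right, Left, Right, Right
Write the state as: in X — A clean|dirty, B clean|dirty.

Right (#1): in B — A dirty, B dirty
Left (#2): in A — A dirty, B dirty
Right (#3): in B — A dirty, B dirty
Right (#4): in B — A dirty, B dirty

in B — A dirty, B dirty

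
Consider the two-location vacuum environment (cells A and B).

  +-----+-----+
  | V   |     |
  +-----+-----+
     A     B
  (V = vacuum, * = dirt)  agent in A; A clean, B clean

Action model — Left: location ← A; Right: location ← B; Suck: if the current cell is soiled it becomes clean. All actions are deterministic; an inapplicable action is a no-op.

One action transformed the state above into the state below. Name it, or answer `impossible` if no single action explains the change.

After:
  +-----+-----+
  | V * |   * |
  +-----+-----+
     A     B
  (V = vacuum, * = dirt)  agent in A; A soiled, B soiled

impossible

try  Left: loc=A A=clean B=clean
try Right: loc=B A=clean B=clean
try  Suck: loc=A A=clean B=clean
no single action produces the after-state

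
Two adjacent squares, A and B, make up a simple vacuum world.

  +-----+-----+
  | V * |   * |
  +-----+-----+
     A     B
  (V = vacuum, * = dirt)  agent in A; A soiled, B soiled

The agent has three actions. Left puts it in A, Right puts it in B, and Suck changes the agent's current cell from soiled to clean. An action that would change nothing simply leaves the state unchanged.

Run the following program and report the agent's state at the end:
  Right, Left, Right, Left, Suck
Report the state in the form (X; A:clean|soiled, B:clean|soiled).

Right (#1): (B; A:soiled, B:soiled)
Left (#2): (A; A:soiled, B:soiled)
Right (#3): (B; A:soiled, B:soiled)
Left (#4): (A; A:soiled, B:soiled)
Suck (#5): (A; A:clean, B:soiled)

(A; A:clean, B:soiled)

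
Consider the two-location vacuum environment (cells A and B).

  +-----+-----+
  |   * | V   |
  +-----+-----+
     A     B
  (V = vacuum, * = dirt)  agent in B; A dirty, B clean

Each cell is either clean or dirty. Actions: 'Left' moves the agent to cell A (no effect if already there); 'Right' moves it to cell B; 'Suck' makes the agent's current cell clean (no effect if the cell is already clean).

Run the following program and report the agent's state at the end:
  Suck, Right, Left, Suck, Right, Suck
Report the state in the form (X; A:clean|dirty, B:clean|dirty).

1. Suck → (B; A:dirty, B:clean)
2. Right → (B; A:dirty, B:clean)
3. Left → (A; A:dirty, B:clean)
4. Suck → (A; A:clean, B:clean)
5. Right → (B; A:clean, B:clean)
6. Suck → (B; A:clean, B:clean)

(B; A:clean, B:clean)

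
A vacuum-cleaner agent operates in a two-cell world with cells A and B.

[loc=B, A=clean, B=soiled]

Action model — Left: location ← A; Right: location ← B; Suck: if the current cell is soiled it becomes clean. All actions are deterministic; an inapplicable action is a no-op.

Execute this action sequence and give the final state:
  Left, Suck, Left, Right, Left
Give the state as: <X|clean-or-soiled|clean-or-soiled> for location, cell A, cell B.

<A|clean|soiled>

step 1/5 (Left): <A|clean|soiled>
step 2/5 (Suck): <A|clean|soiled>
step 3/5 (Left): <A|clean|soiled>
step 4/5 (Right): <B|clean|soiled>
step 5/5 (Left): <A|clean|soiled>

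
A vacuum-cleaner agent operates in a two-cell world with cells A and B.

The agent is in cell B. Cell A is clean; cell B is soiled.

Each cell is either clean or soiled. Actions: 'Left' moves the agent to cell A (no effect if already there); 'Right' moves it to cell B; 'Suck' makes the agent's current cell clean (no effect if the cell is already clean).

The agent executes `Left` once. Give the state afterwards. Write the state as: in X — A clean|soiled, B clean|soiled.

start: in B — A clean, B soiled
1. Left → in A — A clean, B soiled

in A — A clean, B soiled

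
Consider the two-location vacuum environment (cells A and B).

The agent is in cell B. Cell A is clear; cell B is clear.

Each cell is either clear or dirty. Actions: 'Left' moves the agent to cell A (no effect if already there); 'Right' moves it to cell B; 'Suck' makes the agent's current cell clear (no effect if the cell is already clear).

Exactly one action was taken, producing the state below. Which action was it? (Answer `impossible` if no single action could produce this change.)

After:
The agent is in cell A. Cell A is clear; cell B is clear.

Left

try  Left: <A|clear|clear>  ← match
try Right: <B|clear|clear>
try  Suck: <B|clear|clear>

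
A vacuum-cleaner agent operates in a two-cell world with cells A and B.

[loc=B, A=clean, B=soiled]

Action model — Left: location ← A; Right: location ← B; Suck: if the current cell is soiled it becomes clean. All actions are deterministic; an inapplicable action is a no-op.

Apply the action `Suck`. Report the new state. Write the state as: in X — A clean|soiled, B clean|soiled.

in B — A clean, B clean

start: in B — A clean, B soiled
1) do Suck; now in B — A clean, B clean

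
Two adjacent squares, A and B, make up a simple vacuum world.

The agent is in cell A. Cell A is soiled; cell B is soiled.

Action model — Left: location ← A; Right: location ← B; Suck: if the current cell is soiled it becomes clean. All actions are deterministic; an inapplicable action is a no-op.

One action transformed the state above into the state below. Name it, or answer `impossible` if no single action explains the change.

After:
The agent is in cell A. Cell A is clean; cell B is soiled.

Suck

try  Left: in A — A soiled, B soiled
try Right: in B — A soiled, B soiled
try  Suck: in A — A clean, B soiled  ← match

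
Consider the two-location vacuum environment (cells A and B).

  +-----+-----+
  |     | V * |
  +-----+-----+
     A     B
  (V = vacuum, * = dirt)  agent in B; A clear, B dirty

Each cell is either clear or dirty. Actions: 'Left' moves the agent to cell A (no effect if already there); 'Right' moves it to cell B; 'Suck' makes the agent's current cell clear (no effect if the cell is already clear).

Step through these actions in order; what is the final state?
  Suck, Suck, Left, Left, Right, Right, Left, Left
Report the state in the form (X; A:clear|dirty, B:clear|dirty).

[1] after Suck: (B; A:clear, B:clear)
[2] after Suck: (B; A:clear, B:clear)
[3] after Left: (A; A:clear, B:clear)
[4] after Left: (A; A:clear, B:clear)
[5] after Right: (B; A:clear, B:clear)
[6] after Right: (B; A:clear, B:clear)
[7] after Left: (A; A:clear, B:clear)
[8] after Left: (A; A:clear, B:clear)

(A; A:clear, B:clear)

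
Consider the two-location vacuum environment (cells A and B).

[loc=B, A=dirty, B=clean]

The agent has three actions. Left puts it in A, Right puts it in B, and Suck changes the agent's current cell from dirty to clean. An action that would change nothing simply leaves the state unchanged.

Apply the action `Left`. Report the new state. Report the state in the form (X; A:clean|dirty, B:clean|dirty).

start: (B; A:dirty, B:clean)
1) do Left; now (A; A:dirty, B:clean)

(A; A:dirty, B:clean)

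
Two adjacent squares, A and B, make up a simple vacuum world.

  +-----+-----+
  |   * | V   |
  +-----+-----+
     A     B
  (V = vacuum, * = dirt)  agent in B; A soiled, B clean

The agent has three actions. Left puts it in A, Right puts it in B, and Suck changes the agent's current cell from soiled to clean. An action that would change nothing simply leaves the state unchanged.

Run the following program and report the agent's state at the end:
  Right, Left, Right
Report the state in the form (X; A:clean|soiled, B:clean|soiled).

Right (#1): (B; A:soiled, B:clean)
Left (#2): (A; A:soiled, B:clean)
Right (#3): (B; A:soiled, B:clean)

(B; A:soiled, B:clean)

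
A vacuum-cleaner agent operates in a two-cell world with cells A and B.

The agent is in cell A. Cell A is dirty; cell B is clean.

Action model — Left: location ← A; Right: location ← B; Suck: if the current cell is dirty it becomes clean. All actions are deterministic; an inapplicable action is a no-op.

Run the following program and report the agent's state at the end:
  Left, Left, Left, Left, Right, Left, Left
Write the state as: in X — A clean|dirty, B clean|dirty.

step 1/7 (Left): in A — A dirty, B clean
step 2/7 (Left): in A — A dirty, B clean
step 3/7 (Left): in A — A dirty, B clean
step 4/7 (Left): in A — A dirty, B clean
step 5/7 (Right): in B — A dirty, B clean
step 6/7 (Left): in A — A dirty, B clean
step 7/7 (Left): in A — A dirty, B clean

in A — A dirty, B clean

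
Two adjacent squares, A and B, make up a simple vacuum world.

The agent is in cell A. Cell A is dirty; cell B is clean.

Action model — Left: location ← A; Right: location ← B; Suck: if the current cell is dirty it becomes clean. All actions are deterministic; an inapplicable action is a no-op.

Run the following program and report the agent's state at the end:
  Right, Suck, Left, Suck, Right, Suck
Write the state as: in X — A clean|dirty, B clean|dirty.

[1] after Right: in B — A dirty, B clean
[2] after Suck: in B — A dirty, B clean
[3] after Left: in A — A dirty, B clean
[4] after Suck: in A — A clean, B clean
[5] after Right: in B — A clean, B clean
[6] after Suck: in B — A clean, B clean

in B — A clean, B clean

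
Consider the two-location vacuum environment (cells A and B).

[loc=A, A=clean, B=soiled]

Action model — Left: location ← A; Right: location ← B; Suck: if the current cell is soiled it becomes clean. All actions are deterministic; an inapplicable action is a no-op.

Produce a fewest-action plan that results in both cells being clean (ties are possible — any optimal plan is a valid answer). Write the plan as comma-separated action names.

[1] after Right: in B — A clean, B soiled
[2] after Suck: in B — A clean, B clean
min 2: go B then Suck

Right, Suck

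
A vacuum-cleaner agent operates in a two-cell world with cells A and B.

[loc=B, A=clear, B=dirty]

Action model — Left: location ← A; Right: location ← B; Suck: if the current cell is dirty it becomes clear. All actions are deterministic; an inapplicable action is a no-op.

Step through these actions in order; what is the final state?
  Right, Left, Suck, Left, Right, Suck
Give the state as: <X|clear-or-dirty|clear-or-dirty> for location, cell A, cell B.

<B|clear|clear>

step 1/6 (Right): <B|clear|dirty>
step 2/6 (Left): <A|clear|dirty>
step 3/6 (Suck): <A|clear|dirty>
step 4/6 (Left): <A|clear|dirty>
step 5/6 (Right): <B|clear|dirty>
step 6/6 (Suck): <B|clear|clear>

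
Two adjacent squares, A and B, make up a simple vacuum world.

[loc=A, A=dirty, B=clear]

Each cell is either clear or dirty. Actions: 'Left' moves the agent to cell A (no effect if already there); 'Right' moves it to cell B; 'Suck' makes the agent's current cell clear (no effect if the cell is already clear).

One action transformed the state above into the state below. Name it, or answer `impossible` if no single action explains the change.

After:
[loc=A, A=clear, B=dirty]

impossible

try  Left: in A — A dirty, B clear
try Right: in B — A dirty, B clear
try  Suck: in A — A clear, B clear
no single action produces the after-state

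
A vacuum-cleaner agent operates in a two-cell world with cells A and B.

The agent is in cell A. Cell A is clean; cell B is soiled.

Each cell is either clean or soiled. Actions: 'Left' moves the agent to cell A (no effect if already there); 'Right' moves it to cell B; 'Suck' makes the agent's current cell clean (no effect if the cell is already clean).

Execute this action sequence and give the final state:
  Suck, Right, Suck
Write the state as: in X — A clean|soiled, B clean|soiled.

in B — A clean, B clean

1) do Suck; now in A — A clean, B soiled
2) do Right; now in B — A clean, B soiled
3) do Suck; now in B — A clean, B clean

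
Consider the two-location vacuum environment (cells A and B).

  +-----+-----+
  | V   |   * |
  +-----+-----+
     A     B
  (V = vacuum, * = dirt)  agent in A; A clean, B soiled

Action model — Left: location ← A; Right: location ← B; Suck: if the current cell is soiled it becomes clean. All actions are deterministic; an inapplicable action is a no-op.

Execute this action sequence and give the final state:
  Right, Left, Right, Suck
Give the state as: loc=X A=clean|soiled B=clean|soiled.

[1] after Right: loc=B A=clean B=soiled
[2] after Left: loc=A A=clean B=soiled
[3] after Right: loc=B A=clean B=soiled
[4] after Suck: loc=B A=clean B=clean

loc=B A=clean B=clean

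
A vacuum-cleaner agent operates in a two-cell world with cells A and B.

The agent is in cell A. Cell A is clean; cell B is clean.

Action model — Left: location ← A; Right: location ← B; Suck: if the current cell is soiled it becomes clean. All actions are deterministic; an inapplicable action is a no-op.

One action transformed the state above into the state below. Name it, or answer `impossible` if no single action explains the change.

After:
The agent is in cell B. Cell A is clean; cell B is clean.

Right

try  Left: in A — A clean, B clean
try Right: in B — A clean, B clean  ← match
try  Suck: in A — A clean, B clean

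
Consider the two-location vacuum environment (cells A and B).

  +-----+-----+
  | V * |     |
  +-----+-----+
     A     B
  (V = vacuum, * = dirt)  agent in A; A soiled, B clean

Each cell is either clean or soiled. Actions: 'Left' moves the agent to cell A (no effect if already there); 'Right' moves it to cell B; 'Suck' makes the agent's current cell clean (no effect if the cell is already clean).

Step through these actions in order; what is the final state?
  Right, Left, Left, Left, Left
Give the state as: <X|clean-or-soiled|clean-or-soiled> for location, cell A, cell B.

t=1 Right ⇒ <B|soiled|clean>
t=2 Left ⇒ <A|soiled|clean>
t=3 Left ⇒ <A|soiled|clean>
t=4 Left ⇒ <A|soiled|clean>
t=5 Left ⇒ <A|soiled|clean>

<A|soiled|clean>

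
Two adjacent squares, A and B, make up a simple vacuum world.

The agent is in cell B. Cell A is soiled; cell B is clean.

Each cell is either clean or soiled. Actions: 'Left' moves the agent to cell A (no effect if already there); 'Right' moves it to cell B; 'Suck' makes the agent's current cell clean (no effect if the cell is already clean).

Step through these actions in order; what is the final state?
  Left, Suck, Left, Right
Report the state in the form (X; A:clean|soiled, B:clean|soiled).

[1] after Left: (A; A:soiled, B:clean)
[2] after Suck: (A; A:clean, B:clean)
[3] after Left: (A; A:clean, B:clean)
[4] after Right: (B; A:clean, B:clean)

(B; A:clean, B:clean)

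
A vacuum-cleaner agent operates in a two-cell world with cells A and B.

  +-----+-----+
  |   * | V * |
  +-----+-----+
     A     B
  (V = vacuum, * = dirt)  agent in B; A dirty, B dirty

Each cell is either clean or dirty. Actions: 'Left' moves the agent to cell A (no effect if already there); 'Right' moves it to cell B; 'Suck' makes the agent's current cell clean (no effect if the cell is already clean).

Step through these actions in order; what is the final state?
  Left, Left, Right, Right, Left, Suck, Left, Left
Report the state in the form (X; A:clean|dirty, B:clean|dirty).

Left (#1): (A; A:dirty, B:dirty)
Left (#2): (A; A:dirty, B:dirty)
Right (#3): (B; A:dirty, B:dirty)
Right (#4): (B; A:dirty, B:dirty)
Left (#5): (A; A:dirty, B:dirty)
Suck (#6): (A; A:clean, B:dirty)
Left (#7): (A; A:clean, B:dirty)
Left (#8): (A; A:clean, B:dirty)

(A; A:clean, B:dirty)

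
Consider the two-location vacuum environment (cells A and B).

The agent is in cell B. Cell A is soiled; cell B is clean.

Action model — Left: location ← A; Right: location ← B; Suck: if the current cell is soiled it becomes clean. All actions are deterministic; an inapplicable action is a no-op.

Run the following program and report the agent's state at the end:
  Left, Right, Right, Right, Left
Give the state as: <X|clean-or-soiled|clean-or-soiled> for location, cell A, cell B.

step 1/5 (Left): <A|soiled|clean>
step 2/5 (Right): <B|soiled|clean>
step 3/5 (Right): <B|soiled|clean>
step 4/5 (Right): <B|soiled|clean>
step 5/5 (Left): <A|soiled|clean>

<A|soiled|clean>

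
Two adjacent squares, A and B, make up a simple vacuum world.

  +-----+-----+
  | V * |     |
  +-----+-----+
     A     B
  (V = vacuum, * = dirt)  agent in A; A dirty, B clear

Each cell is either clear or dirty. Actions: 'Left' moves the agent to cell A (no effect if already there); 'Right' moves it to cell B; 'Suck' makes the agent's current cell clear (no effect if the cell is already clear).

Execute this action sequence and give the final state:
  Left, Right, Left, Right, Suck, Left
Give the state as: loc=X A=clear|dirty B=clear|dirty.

loc=A A=dirty B=clear

Left (#1): loc=A A=dirty B=clear
Right (#2): loc=B A=dirty B=clear
Left (#3): loc=A A=dirty B=clear
Right (#4): loc=B A=dirty B=clear
Suck (#5): loc=B A=dirty B=clear
Left (#6): loc=A A=dirty B=clear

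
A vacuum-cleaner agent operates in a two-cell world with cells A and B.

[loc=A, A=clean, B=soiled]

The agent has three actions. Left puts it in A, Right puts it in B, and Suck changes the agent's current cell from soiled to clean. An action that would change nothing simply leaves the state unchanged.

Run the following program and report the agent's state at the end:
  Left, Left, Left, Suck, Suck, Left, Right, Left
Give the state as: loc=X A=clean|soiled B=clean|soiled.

loc=A A=clean B=soiled

Left (#1): loc=A A=clean B=soiled
Left (#2): loc=A A=clean B=soiled
Left (#3): loc=A A=clean B=soiled
Suck (#4): loc=A A=clean B=soiled
Suck (#5): loc=A A=clean B=soiled
Left (#6): loc=A A=clean B=soiled
Right (#7): loc=B A=clean B=soiled
Left (#8): loc=A A=clean B=soiled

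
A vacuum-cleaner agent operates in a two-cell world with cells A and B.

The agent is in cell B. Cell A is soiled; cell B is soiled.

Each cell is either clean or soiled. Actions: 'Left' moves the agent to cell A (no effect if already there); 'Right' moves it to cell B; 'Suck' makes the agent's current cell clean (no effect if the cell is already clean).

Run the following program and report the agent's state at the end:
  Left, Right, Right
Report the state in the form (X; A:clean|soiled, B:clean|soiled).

1. Left → (A; A:soiled, B:soiled)
2. Right → (B; A:soiled, B:soiled)
3. Right → (B; A:soiled, B:soiled)

(B; A:soiled, B:soiled)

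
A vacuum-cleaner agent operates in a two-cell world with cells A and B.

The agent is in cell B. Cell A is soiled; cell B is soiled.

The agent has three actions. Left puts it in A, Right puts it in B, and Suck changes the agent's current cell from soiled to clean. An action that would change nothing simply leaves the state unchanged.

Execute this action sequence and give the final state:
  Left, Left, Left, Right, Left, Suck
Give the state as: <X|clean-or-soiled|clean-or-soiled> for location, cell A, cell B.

<A|clean|soiled>

1) do Left; now <A|soiled|soiled>
2) do Left; now <A|soiled|soiled>
3) do Left; now <A|soiled|soiled>
4) do Right; now <B|soiled|soiled>
5) do Left; now <A|soiled|soiled>
6) do Suck; now <A|clean|soiled>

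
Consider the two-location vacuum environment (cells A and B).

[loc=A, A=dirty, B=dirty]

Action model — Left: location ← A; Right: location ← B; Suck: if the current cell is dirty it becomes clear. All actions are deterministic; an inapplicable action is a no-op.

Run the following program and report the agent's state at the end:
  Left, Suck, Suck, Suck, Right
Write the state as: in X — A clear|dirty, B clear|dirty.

in B — A clear, B dirty

1. Left → in A — A dirty, B dirty
2. Suck → in A — A clear, B dirty
3. Suck → in A — A clear, B dirty
4. Suck → in A — A clear, B dirty
5. Right → in B — A clear, B dirty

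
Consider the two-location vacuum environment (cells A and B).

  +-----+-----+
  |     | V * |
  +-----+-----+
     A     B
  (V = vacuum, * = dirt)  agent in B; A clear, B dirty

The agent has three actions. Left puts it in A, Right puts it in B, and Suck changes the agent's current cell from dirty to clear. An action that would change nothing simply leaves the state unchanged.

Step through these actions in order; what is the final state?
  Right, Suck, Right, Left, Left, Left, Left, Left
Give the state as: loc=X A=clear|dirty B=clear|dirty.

[1] after Right: loc=B A=clear B=dirty
[2] after Suck: loc=B A=clear B=clear
[3] after Right: loc=B A=clear B=clear
[4] after Left: loc=A A=clear B=clear
[5] after Left: loc=A A=clear B=clear
[6] after Left: loc=A A=clear B=clear
[7] after Left: loc=A A=clear B=clear
[8] after Left: loc=A A=clear B=clear

loc=A A=clear B=clear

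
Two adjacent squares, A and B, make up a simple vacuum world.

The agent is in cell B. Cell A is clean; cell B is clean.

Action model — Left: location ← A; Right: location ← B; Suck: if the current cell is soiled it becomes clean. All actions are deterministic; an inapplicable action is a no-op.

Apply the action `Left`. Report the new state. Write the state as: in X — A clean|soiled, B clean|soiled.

in A — A clean, B clean

start: in B — A clean, B clean
Left (#1): in A — A clean, B clean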